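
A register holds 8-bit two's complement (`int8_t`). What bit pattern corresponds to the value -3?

|-3| = 3 = 00000011 in 8 bits.
Invert the bits: 11111100. Add 1: 11111101.
Check: 11111101 reads as 253 − 256 = -3.

11111101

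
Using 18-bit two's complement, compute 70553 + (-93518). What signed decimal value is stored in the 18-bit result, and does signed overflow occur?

-22965; no overflow

70553 → 010001001110011001
-93518 → 101001001010110010
  010001001110011001
+ 101001001010110010
= 111010011001001011
Result 111010011001001011: MSB = 1 → 239179 − 262144 = -22965.
Addends have opposite signs, so signed overflow cannot occur.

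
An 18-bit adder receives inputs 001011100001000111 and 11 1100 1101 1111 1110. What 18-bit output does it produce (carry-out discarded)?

001000011001000101

  001011100001000111
+ 111100110111111110
= 001000011001000101  (discard carry-out 1)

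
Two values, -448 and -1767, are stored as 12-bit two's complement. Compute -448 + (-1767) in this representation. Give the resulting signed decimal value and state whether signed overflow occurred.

1881; overflow

-448 → 111001000000
-1767 → 100100011001
  111001000000
+ 100100011001
= 011101011001  (discard carry-out 1)
Result 011101011001: MSB = 0 → value 1881.
Both addends are negative but the stored result is non-negative: signed overflow. The true value -448 + (-1767) = -2215 lies outside [-2048, 2047].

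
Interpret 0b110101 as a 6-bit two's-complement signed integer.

-11

MSB is 1, so the value is negative.
Invert: 001010. Add 1: 001011 = 11. So the value is −11.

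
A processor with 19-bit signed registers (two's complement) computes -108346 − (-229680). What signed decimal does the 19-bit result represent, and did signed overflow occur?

121334; no overflow

-108346 → 1100101100011000110
-229680 → 1000111111011010000
Subtract via negate-and-add: invert 1000111111011010000 + 1 = 0111000000100110000 (i.e. 229680).
  1100101100011000110
+ 0111000000100110000
= 0011101100111110110  (discard carry-out 1)
Result 0011101100111110110: MSB = 0 → value 121334.
Addends (after negating the subtrahend) have opposite signs, so signed overflow cannot occur.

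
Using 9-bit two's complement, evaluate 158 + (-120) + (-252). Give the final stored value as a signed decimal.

158 + (-120) = 38 (000100110)
38 + (-252) = -214 (100101010)

-214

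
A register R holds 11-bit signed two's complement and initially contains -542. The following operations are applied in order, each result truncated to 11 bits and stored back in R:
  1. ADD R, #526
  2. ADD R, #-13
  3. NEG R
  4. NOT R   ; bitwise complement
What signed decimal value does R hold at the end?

-30

Start: R = -542 = 10111100010.
R = -542 + 526 = -16 = 11111110000
R = -16 + (-13) = -29 = 11111100011
R = −(-29) = 29 = 00000011101
R = NOT 00000011101 = 11111100010 = -30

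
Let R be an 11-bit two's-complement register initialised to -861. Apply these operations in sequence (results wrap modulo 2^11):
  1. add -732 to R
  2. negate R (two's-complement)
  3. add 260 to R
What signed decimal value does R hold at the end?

Start: R = -861 = 10010100011.
R = -861 + (-732) = -1593; wraps to 455 = 00111000111
R = −(455) = -455 = 11000111001
R = -455 + 260 = -195 = 11100111101

-195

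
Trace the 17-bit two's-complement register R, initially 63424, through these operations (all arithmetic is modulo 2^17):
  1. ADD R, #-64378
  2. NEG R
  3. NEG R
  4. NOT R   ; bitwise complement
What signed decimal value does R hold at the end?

953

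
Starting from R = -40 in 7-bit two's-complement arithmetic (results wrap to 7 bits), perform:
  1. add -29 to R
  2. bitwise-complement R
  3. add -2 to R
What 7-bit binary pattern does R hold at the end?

Start: R = -40 = 1011000.
R = -40 + (-29) = -69; wraps to 59 = 0111011
R = NOT 0111011 = 1000100 = -60
R = -60 + (-2) = -62 = 1000010

1000010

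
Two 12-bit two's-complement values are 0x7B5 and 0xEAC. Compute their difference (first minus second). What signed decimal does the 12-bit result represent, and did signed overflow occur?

0x7B5 = 011110110101 = 1973 (signed)
0xEAC = 111010101100 = -340 (signed)
Subtract via negate-and-add: invert 111010101100 + 1 = 000101010100 (i.e. 340).
  011110110101
+ 000101010100
= 100100001001
Result 100100001001: MSB = 1 → 2313 − 4096 = -1783.
Both addends (after negating the subtrahend) are non-negative but the stored result is negative: signed overflow. The true value 1973 − (-340) = 2313 lies outside [-2048, 2047].

-1783; overflow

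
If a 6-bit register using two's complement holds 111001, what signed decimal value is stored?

MSB is 1, so the value is negative.
Unsigned reading: 57. Subtract 2^6 = 64: 57 − 64 = -7.

-7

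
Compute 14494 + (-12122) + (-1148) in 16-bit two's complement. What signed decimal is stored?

14494 + (-12122) = 2372 (0000100101000100)
2372 + (-1148) = 1224 (0000010011001000)

1224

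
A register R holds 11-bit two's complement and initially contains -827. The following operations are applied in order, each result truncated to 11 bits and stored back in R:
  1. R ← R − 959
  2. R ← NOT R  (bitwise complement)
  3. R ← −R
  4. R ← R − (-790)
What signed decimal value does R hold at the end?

-995

Start: R = -827 = 10011000101.
R = -827 − 959 = -1786; wraps to 262 = 00100000110
R = NOT 00100000110 = 11011111001 = -263
R = −(-263) = 263 = 00100000111
R = 263 − (-790) = 1053; wraps to -995 = 10000011101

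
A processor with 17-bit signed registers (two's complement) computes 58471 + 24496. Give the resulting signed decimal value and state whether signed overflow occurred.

58471 → 01110010001100111
24496 → 00101111110110000
  01110010001100111
+ 00101111110110000
= 10100010000010111
Result 10100010000010111: MSB = 1 → 82967 − 131072 = -48105.
Both addends are non-negative but the stored result is negative: signed overflow. The true value 58471 + 24496 = 82967 lies outside [-65536, 65535].

-48105; overflow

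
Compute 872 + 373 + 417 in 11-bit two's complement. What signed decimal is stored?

-386

872 + 373 = 1245 → wraps to -803 (10011011101)
-803 + 417 = -386 (11001111110)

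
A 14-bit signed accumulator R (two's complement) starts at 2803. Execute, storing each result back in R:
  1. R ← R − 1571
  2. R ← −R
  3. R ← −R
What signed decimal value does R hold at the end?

1232

Start: R = 2803 = 00101011110011.
R = 2803 − 1571 = 1232 = 00010011010000
R = −(1232) = -1232 = 11101100110000
R = −(-1232) = 1232 = 00010011010000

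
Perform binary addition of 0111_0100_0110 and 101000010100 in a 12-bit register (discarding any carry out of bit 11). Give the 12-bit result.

000101011010

  011101000110
+ 101000010100
= 000101011010  (discard carry-out 1)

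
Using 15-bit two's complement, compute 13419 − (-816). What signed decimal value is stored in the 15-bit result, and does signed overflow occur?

14235; no overflow

13419 → 011010001101011
-816 → 111110011010000
Subtract via negate-and-add: invert 111110011010000 + 1 = 000001100110000 (i.e. 816).
  011010001101011
+ 000001100110000
= 011011110011011
Result 011011110011011: MSB = 0 → value 14235.
Both addends (after negating the subtrahend) are non-negative and so is the stored result: no signed overflow.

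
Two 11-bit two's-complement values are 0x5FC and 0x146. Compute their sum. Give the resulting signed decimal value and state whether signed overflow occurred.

-190; no overflow

0x5FC = 10111111100 = -516 (signed)
0x146 = 00101000110 = 326 (signed)
  10111111100
+ 00101000110
= 11101000010
Result 11101000010: MSB = 1 → 1858 − 2048 = -190.
Addends have opposite signs, so signed overflow cannot occur.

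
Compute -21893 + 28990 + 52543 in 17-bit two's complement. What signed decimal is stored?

-21893 + 28990 = 7097 (00001101110111001)
7097 + 52543 = 59640 (01110100011111000)

59640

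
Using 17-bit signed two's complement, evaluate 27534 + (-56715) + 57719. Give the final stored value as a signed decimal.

28538

27534 + (-56715) = -29181 (11000111000000011)
-29181 + 57719 = 28538 (00110111101111010)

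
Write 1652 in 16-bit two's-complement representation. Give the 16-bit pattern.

1652 is non-negative, so write it directly in 16 bits: 0000011001110100.

0000011001110100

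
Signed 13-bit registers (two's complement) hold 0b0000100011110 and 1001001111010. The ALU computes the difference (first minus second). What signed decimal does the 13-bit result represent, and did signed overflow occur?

3748; no overflow

0b0000100011110 → 0000100011110 = 286 (signed)
1001001111010 = -3462 (signed)
Subtract via negate-and-add: invert 1001001111010 + 1 = 0110110000110 (i.e. 3462).
  0000100011110
+ 0110110000110
= 0111010100100
Result 0111010100100: MSB = 0 → value 3748.
Both addends (after negating the subtrahend) are non-negative and so is the stored result: no signed overflow.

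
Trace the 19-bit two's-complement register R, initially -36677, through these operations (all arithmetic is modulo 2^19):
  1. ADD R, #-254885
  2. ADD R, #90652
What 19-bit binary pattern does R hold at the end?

Start: R = -36677 = 1110111000010111011.
R = -36677 + (-254885) = -291562; wraps to 232726 = 0111000110100010110
R = 232726 + 90652 = 323378; wraps to -200910 = 1001110111100110010

1001110111100110010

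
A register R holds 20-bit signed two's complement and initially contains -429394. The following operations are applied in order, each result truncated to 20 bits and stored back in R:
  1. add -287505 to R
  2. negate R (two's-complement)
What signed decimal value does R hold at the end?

Start: R = -429394 = 10010111001010101110.
R = -429394 + (-287505) = -716899; wraps to 331677 = 01010000111110011101
R = −(331677) = -331677 = 10101111000001100011

-331677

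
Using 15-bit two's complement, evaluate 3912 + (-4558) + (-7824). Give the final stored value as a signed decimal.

-8470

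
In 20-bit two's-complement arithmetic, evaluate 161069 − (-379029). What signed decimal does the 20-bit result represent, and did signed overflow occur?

161069 → 00100111010100101101
-379029 → 10100011011101101011
Subtract via negate-and-add: invert 10100011011101101011 + 1 = 01011100100010010101 (i.e. 379029).
  00100111010100101101
+ 01011100100010010101
= 10000011110111000010
Result 10000011110111000010: MSB = 1 → 540098 − 1048576 = -508478.
Both addends (after negating the subtrahend) are non-negative but the stored result is negative: signed overflow. The true value 161069 − (-379029) = 540098 lies outside [-524288, 524287].

-508478; overflow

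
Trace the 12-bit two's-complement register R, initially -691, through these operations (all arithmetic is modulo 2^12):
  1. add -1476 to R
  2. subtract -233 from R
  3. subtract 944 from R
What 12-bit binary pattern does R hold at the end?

010011000010

Start: R = -691 = 110101001101.
R = -691 + (-1476) = -2167; wraps to 1929 = 011110001001
R = 1929 − (-233) = 2162; wraps to -1934 = 100001110010
R = -1934 − 944 = -2878; wraps to 1218 = 010011000010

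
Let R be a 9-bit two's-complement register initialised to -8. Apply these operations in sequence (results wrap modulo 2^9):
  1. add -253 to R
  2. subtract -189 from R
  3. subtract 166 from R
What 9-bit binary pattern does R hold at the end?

100010010

Start: R = -8 = 111111000.
R = -8 + (-253) = -261; wraps to 251 = 011111011
R = 251 − (-189) = 440; wraps to -72 = 110111000
R = -72 − 166 = -238 = 100010010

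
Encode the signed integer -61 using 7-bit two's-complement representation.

1000011

|-61| = 61 = 0111101 in 7 bits.
Invert the bits: 1000010. Add 1: 1000011.
Check: 1000011 reads as 67 − 128 = -61.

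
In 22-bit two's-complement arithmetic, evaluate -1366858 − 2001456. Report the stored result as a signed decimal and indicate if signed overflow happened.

825990; overflow

-1366858 → 1010110010010010110110
2001456 → 0111101000101000110000
Subtract via negate-and-add: invert 0111101000101000110000 + 1 = 1000010111010111010000 (i.e. -2001456).
  1010110010010010110110
+ 1000010111010111010000
= 0011001001101010000110  (discard carry-out 1)
Result 0011001001101010000110: MSB = 0 → value 825990.
Both addends (after negating the subtrahend) are negative but the stored result is non-negative: signed overflow. The true value -1366858 − 2001456 = -3368314 lies outside [-2097152, 2097151].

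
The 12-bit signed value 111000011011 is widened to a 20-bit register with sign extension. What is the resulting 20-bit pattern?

11111111111000011011

MSB of 111000011011 is 1; replicate it into the new high bits.
11111111|111000011011 → 11111111111000011011 (still -485).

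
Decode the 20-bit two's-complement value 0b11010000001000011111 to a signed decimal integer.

MSB is 1, so the value is negative.
Unsigned reading: 852511. Subtract 2^20 = 1048576: 852511 − 1048576 = -196065.

-196065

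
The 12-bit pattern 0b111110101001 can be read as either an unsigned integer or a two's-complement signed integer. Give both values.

Unsigned: 111110101001 = 4009.
Signed: MSB=1 → 4009 − 4096 = -87.

unsigned = 4009, signed = -87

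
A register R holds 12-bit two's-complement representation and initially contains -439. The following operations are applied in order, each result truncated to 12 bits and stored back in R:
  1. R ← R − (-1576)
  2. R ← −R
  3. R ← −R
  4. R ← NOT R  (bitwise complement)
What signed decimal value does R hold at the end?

-1138

Start: R = -439 = 111001001001.
R = -439 − (-1576) = 1137 = 010001110001
R = −(1137) = -1137 = 101110001111
R = −(-1137) = 1137 = 010001110001
R = NOT 010001110001 = 101110001110 = -1138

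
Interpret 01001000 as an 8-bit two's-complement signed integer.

MSB is 0, so the value is non-negative: 01001000 = 72.

72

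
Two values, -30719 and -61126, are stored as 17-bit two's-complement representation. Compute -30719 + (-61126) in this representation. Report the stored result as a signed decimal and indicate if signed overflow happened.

39227; overflow

-30719 → 11000100000000001
-61126 → 10001000100111010
  11000100000000001
+ 10001000100111010
= 01001100100111011  (discard carry-out 1)
Result 01001100100111011: MSB = 0 → value 39227.
Both addends are negative but the stored result is non-negative: signed overflow. The true value -30719 + (-61126) = -91845 lies outside [-65536, 65535].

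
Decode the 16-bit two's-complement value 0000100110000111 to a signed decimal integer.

2439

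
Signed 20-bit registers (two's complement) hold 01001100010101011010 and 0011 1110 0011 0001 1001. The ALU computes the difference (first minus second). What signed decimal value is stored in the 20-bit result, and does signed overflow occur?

01001100010101011010 = 312666 (signed)
0011 1110 0011 0001 1001 → 00111110001100011001 = 254745 (signed)
Subtract via negate-and-add: invert 00111110001100011001 + 1 = 11000001110011100111 (i.e. -254745).
  01001100010101011010
+ 11000001110011100111
= 00001110001001000001  (discard carry-out 1)
Result 00001110001001000001: MSB = 0 → value 57921.
Addends (after negating the subtrahend) have opposite signs, so signed overflow cannot occur.

57921; no overflow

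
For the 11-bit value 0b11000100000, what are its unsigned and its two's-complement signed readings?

Unsigned: 11000100000 = 1568.
Signed: MSB=1 → 1568 − 2048 = -480.

unsigned = 1568, signed = -480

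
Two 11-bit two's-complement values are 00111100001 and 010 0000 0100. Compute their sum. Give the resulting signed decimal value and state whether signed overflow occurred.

00111100001 = 481 (signed)
010 0000 0100 → 01000000100 = 516 (signed)
  00111100001
+ 01000000100
= 01111100101
Result 01111100101: MSB = 0 → value 997.
Both addends are non-negative and so is the stored result: no signed overflow.

997; no overflow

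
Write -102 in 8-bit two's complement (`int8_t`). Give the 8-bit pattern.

10011010

|-102| = 102 = 01100110 in 8 bits.
Invert the bits: 10011001. Add 1: 10011010.
Check: 10011010 reads as 154 − 256 = -102.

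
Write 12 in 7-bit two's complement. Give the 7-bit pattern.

0001100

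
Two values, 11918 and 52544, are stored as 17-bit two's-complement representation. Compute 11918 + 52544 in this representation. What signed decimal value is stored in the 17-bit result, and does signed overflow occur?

11918 → 00010111010001110
52544 → 01100110101000000
  00010111010001110
+ 01100110101000000
= 01111101111001110
Result 01111101111001110: MSB = 0 → value 64462.
Both addends are non-negative and so is the stored result: no signed overflow.

64462; no overflow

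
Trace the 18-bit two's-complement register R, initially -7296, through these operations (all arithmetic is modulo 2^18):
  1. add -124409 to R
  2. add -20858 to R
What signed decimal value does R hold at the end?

109581

Start: R = -7296 = 111110001110000000.
R = -7296 + (-124409) = -131705; wraps to 130439 = 011111110110000111
R = 130439 + (-20858) = 109581 = 011010110000001101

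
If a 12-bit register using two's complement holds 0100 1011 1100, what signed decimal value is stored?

1212

MSB is 0, so the value is non-negative: 010010111100 = 1212.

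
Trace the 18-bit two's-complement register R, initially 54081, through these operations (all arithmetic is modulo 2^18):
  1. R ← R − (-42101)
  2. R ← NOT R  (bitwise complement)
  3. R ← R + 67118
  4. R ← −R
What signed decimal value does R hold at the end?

Start: R = 54081 = 001101001101000001.
R = 54081 − (-42101) = 96182 = 010111011110110110
R = NOT 010111011110110110 = 101000100001001001 = -96183
R = -96183 + 67118 = -29065 = 111000111001110111
R = −(-29065) = 29065 = 000111000110001001

29065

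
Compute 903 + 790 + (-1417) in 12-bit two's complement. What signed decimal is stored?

276

903 + 790 = 1693 (011010011101)
1693 + (-1417) = 276 (000100010100)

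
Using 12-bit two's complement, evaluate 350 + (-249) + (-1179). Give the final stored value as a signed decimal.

350 + (-249) = 101 (000001100101)
101 + (-1179) = -1078 (101111001010)

-1078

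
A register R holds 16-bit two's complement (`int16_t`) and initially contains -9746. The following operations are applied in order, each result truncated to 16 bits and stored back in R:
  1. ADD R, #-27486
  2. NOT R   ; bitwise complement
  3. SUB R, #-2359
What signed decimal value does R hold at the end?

-25946

Start: R = -9746 = 1101100111101110.
R = -9746 + (-27486) = -37232; wraps to 28304 = 0110111010010000
R = NOT 0110111010010000 = 1001000101101111 = -28305
R = -28305 − (-2359) = -25946 = 1001101010100110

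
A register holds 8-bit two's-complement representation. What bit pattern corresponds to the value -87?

|-87| = 87 = 01010111 in 8 bits.
Invert the bits: 10101000. Add 1: 10101001.

10101001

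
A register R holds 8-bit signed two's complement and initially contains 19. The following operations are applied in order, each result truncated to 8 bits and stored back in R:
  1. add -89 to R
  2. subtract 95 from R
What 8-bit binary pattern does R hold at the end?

01011011

Start: R = 19 = 00010011.
R = 19 + (-89) = -70 = 10111010
R = -70 − 95 = -165; wraps to 91 = 01011011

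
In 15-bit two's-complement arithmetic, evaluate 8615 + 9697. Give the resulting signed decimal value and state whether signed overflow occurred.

8615 → 010000110100111
9697 → 010010111100001
  010000110100111
+ 010010111100001
= 100011110001000
Result 100011110001000: MSB = 1 → 18312 − 32768 = -14456.
Both addends are non-negative but the stored result is negative: signed overflow. The true value 8615 + 9697 = 18312 lies outside [-16384, 16383].

-14456; overflow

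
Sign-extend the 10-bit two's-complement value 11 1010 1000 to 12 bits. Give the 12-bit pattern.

111110101000

MSB of 1110101000 is 1; replicate it into the new high bits.
11|1110101000 → 111110101000 (still -88).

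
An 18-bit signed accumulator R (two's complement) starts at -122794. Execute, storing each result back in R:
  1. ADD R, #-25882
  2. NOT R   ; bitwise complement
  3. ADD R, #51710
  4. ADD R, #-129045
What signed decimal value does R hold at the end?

71340

Start: R = -122794 = 100010000001010110.
R = -122794 + (-25882) = -148676; wraps to 113468 = 011011101100111100
R = NOT 011011101100111100 = 100100010011000011 = -113469
R = -113469 + 51710 = -61759 = 110000111011000001
R = -61759 + (-129045) = -190804; wraps to 71340 = 010001011010101100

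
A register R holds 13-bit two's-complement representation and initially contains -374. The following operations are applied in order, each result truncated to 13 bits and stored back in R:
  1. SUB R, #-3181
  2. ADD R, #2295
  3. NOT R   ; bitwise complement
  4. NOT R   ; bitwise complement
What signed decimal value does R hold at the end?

-3090

Start: R = -374 = 1111010001010.
R = -374 − (-3181) = 2807 = 0101011110111
R = 2807 + 2295 = 5102; wraps to -3090 = 1001111101110
R = NOT 1001111101110 = 0110000010001 = 3089
R = NOT 0110000010001 = 1001111101110 = -3090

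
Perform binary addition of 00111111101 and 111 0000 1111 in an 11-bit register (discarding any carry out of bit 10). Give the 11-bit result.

00100001100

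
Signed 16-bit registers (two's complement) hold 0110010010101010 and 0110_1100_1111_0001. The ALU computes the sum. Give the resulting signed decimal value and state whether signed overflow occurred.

-11877; overflow

0110010010101010 = 25770 (signed)
0110_1100_1111_0001 → 0110110011110001 = 27889 (signed)
  0110010010101010
+ 0110110011110001
= 1101000110011011
Result 1101000110011011: MSB = 1 → 53659 − 65536 = -11877.
Both addends are non-negative but the stored result is negative: signed overflow. The true value 25770 + 27889 = 53659 lies outside [-32768, 32767].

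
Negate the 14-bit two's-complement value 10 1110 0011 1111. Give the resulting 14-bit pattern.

01000111000001

Invert: 01000111000000. Add 1: 01000111000001.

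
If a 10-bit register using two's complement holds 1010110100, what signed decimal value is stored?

MSB is 1, so the value is negative.
Unsigned reading: 692. Subtract 2^10 = 1024: 692 − 1024 = -332.

-332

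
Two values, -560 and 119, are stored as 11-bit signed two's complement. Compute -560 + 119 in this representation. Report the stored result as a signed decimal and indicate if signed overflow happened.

-441; no overflow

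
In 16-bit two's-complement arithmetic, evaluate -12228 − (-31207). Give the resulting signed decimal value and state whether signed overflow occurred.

-12228 → 1101000000111100
-31207 → 1000011000011001
Subtract via negate-and-add: invert 1000011000011001 + 1 = 0111100111100111 (i.e. 31207).
  1101000000111100
+ 0111100111100111
= 0100101000100011  (discard carry-out 1)
Result 0100101000100011: MSB = 0 → value 18979.
Addends (after negating the subtrahend) have opposite signs, so signed overflow cannot occur.

18979; no overflow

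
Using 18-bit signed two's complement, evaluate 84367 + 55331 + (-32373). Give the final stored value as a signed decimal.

107325

84367 + 55331 = 139698 → wraps to -122446 (100010000110110010)
-122446 + (-32373) = -154819 → wraps to 107325 (011010001100111101)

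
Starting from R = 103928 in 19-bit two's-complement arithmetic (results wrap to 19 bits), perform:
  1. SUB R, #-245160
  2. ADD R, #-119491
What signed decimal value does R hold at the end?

229597

Start: R = 103928 = 0011001010111111000.
R = 103928 − (-245160) = 349088; wraps to -175200 = 1010101001110100000
R = -175200 + (-119491) = -294691; wraps to 229597 = 0111000000011011101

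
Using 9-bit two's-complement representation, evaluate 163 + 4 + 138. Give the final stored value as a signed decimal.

-207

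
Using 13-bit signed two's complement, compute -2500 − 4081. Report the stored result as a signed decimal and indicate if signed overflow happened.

-2500 → 1011000111100
4081 → 0111111110001
Subtract via negate-and-add: invert 0111111110001 + 1 = 1000000001111 (i.e. -4081).
  1011000111100
+ 1000000001111
= 0011001001011  (discard carry-out 1)
Result 0011001001011: MSB = 0 → value 1611.
Both addends (after negating the subtrahend) are negative but the stored result is non-negative: signed overflow. The true value -2500 − 4081 = -6581 lies outside [-4096, 4095].

1611; overflow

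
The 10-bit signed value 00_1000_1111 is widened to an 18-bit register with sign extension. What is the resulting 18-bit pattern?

000000000010001111

MSB of 0010001111 is 0; replicate it into the new high bits.
00000000|0010001111 → 000000000010001111 (still 143).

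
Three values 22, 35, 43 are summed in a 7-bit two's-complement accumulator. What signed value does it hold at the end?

-28

22 + 35 = 57 (0111001)
57 + 43 = 100 → wraps to -28 (1100100)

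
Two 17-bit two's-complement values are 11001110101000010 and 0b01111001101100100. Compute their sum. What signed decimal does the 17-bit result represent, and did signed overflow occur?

37030; no overflow

11001110101000010 = -25278 (signed)
0b01111001101100100 → 01111001101100100 = 62308 (signed)
  11001110101000010
+ 01111001101100100
= 01001000010100110  (discard carry-out 1)
Result 01001000010100110: MSB = 0 → value 37030.
Addends have opposite signs, so signed overflow cannot occur.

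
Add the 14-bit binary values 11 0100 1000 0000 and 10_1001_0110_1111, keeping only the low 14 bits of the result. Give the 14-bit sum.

  11010010000000
+ 10100101101111
= 01110111101111  (discard carry-out 1)

01110111101111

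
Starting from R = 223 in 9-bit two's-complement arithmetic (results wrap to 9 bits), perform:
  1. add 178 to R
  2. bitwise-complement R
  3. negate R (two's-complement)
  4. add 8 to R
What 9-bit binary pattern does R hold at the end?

Start: R = 223 = 011011111.
R = 223 + 178 = 401; wraps to -111 = 110010001
R = NOT 110010001 = 001101110 = 110
R = −(110) = -110 = 110010010
R = -110 + 8 = -102 = 110011010

110011010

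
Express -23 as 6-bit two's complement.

101001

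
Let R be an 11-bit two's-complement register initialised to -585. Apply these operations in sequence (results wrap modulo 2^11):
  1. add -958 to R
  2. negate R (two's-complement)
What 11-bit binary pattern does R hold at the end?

11000000111

Start: R = -585 = 10110110111.
R = -585 + (-958) = -1543; wraps to 505 = 00111111001
R = −(505) = -505 = 11000000111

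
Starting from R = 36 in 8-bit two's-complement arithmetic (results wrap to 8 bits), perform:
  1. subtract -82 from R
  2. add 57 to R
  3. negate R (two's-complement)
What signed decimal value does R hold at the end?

Start: R = 36 = 00100100.
R = 36 − (-82) = 118 = 01110110
R = 118 + 57 = 175; wraps to -81 = 10101111
R = −(-81) = 81 = 01010001

81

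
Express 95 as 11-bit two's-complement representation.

95 is non-negative, so write it directly in 11 bits: 00001011111.

00001011111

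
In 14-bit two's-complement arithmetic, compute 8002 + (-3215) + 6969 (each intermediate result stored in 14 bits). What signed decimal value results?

8002 + (-3215) = 4787 (01001010110011)
4787 + 6969 = 11756 → wraps to -4628 (10110111101100)

-4628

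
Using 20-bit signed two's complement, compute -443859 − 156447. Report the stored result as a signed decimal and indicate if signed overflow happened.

448270; overflow

-443859 → 10010011101000101101
156447 → 00100110001100011111
Subtract via negate-and-add: invert 00100110001100011111 + 1 = 11011001110011100001 (i.e. -156447).
  10010011101000101101
+ 11011001110011100001
= 01101101011100001110  (discard carry-out 1)
Result 01101101011100001110: MSB = 0 → value 448270.
Both addends (after negating the subtrahend) are negative but the stored result is non-negative: signed overflow. The true value -443859 − 156447 = -600306 lies outside [-524288, 524287].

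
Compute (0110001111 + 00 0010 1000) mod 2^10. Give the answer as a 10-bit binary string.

0110110111

  0110001111
+ 0000101000
= 0110110111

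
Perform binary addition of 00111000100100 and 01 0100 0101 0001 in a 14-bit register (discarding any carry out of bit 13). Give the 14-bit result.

  00111000100100
+ 01010001010001
= 10001001110101

10001001110101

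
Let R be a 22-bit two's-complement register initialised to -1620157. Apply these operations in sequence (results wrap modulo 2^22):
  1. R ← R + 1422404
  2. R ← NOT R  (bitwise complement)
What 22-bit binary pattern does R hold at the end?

Start: R = -1620157 = 1001110100011101000011.
R = -1620157 + 1422404 = -197753 = 1111001111101110000111
R = NOT 1111001111101110000111 = 0000110000010001111000 = 197752

0000110000010001111000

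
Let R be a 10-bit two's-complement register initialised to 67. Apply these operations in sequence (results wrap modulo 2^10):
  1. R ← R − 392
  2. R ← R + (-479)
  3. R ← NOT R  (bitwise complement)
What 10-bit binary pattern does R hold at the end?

Start: R = 67 = 0001000011.
R = 67 − 392 = -325 = 1010111011
R = -325 + (-479) = -804; wraps to 220 = 0011011100
R = NOT 0011011100 = 1100100011 = -221

1100100011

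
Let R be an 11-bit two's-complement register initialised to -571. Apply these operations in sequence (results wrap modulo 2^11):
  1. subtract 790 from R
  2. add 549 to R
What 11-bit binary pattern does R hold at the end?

10011010100

Start: R = -571 = 10111000101.
R = -571 − 790 = -1361; wraps to 687 = 01010101111
R = 687 + 549 = 1236; wraps to -812 = 10011010100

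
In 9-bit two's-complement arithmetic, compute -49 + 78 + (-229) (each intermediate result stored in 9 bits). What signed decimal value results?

-200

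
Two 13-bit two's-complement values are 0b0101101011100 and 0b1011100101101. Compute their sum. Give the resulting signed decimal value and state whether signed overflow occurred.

0b0101101011100 → 0101101011100 = 2908 (signed)
0b1011100101101 → 1011100101101 = -2259 (signed)
  0101101011100
+ 1011100101101
= 0001010001001  (discard carry-out 1)
Result 0001010001001: MSB = 0 → value 649.
Addends have opposite signs, so signed overflow cannot occur.

649; no overflow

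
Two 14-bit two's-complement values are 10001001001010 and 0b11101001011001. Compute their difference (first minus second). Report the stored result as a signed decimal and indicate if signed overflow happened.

-6159; no overflow

10001001001010 = -7606 (signed)
0b11101001011001 → 11101001011001 = -1447 (signed)
Subtract via negate-and-add: invert 11101001011001 + 1 = 00010110100111 (i.e. 1447).
  10001001001010
+ 00010110100111
= 10011111110001
Result 10011111110001: MSB = 1 → 10225 − 16384 = -6159.
Addends (after negating the subtrahend) have opposite signs, so signed overflow cannot occur.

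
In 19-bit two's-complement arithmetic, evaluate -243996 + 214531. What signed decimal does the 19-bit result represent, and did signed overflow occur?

-29465; no overflow

-243996 → 1000100011011100100
214531 → 0110100011000000011
  1000100011011100100
+ 0110100011000000011
= 1111000110011100111
Result 1111000110011100111: MSB = 1 → 494823 − 524288 = -29465.
Addends have opposite signs, so signed overflow cannot occur.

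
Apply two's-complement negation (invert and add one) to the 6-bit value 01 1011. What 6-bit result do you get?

Invert: 100100. Add 1: 100101.

100101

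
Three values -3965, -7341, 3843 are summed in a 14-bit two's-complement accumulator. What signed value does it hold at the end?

-3965 + (-7341) = -11306 → wraps to 5078 (01001111010110)
5078 + 3843 = 8921 → wraps to -7463 (10001011011001)

-7463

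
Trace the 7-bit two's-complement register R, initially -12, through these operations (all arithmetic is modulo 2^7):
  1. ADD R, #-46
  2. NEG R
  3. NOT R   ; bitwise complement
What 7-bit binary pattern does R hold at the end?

1000101

Start: R = -12 = 1110100.
R = -12 + (-46) = -58 = 1000110
R = −(-58) = 58 = 0111010
R = NOT 0111010 = 1000101 = -59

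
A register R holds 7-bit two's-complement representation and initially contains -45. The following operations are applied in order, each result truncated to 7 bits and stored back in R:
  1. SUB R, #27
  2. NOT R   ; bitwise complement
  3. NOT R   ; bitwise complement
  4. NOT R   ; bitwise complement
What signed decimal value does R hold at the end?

-57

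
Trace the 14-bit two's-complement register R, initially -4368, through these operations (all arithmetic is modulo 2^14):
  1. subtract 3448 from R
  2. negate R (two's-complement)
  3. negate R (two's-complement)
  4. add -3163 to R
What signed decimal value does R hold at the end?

Start: R = -4368 = 10111011110000.
R = -4368 − 3448 = -7816 = 10000101111000
R = −(-7816) = 7816 = 01111010001000
R = −(7816) = -7816 = 10000101111000
R = -7816 + (-3163) = -10979; wraps to 5405 = 01010100011101

5405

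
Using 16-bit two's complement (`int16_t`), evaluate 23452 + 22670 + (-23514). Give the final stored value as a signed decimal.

23452 + 22670 = 46122 → wraps to -19414 (1011010000101010)
-19414 + (-23514) = -42928 → wraps to 22608 (0101100001010000)

22608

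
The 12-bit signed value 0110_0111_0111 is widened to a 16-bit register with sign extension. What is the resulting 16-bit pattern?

MSB of 011001110111 is 0; replicate it into the new high bits.
0000|011001110111 → 0000011001110111 (still 1655).

0000011001110111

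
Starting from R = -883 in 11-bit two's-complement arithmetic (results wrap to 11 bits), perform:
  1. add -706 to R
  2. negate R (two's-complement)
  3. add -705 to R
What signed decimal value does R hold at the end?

884

Start: R = -883 = 10010001101.
R = -883 + (-706) = -1589; wraps to 459 = 00111001011
R = −(459) = -459 = 11000110101
R = -459 + (-705) = -1164; wraps to 884 = 01101110100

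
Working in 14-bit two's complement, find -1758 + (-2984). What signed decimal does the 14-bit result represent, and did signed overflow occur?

-4742; no overflow

-1758 → 11100100100010
-2984 → 11010001011000
  11100100100010
+ 11010001011000
= 10110101111010  (discard carry-out 1)
Result 10110101111010: MSB = 1 → 11642 − 16384 = -4742.
Both addends are negative and so is the stored result: no signed overflow.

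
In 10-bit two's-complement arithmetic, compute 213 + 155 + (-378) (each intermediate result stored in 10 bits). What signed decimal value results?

-10

213 + 155 = 368 (0101110000)
368 + (-378) = -10 (1111110110)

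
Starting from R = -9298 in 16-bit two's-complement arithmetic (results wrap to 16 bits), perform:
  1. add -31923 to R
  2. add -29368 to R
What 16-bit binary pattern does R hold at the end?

Start: R = -9298 = 1101101110101110.
R = -9298 + (-31923) = -41221; wraps to 24315 = 0101111011111011
R = 24315 + (-29368) = -5053 = 1110110001000011

1110110001000011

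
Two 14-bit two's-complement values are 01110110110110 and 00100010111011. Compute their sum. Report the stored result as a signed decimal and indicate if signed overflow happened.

01110110110110 = 7606 (signed)
00100010111011 = 2235 (signed)
  01110110110110
+ 00100010111011
= 10011001110001
Result 10011001110001: MSB = 1 → 9841 − 16384 = -6543.
Both addends are non-negative but the stored result is negative: signed overflow. The true value 7606 + 2235 = 9841 lies outside [-8192, 8191].

-6543; overflow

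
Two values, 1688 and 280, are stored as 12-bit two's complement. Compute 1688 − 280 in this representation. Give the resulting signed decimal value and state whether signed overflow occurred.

1688 → 011010011000
280 → 000100011000
Subtract via negate-and-add: invert 000100011000 + 1 = 111011101000 (i.e. -280).
  011010011000
+ 111011101000
= 010110000000  (discard carry-out 1)
Result 010110000000: MSB = 0 → value 1408.
Addends (after negating the subtrahend) have opposite signs, so signed overflow cannot occur.

1408; no overflow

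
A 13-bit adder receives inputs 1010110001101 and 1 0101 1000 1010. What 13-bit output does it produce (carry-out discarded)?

0101100010111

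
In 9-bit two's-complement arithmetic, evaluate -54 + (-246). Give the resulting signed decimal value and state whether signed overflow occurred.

212; overflow

-54 → 111001010
-246 → 100001010
  111001010
+ 100001010
= 011010100  (discard carry-out 1)
Result 011010100: MSB = 0 → value 212.
Both addends are negative but the stored result is non-negative: signed overflow. The true value -54 + (-246) = -300 lies outside [-256, 255].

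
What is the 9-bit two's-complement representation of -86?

|-86| = 86 = 001010110 in 9 bits.
Invert the bits: 110101001. Add 1: 110101010.
Check: 110101010 reads as 426 − 512 = -86.

110101010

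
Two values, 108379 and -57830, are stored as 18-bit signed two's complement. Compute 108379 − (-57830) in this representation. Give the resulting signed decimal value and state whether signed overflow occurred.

-95935; overflow

108379 → 011010011101011011
-57830 → 110001111000011010
Subtract via negate-and-add: invert 110001111000011010 + 1 = 001110000111100110 (i.e. 57830).
  011010011101011011
+ 001110000111100110
= 101000100101000001
Result 101000100101000001: MSB = 1 → 166209 − 262144 = -95935.
Both addends (after negating the subtrahend) are non-negative but the stored result is negative: signed overflow. The true value 108379 − (-57830) = 166209 lies outside [-131072, 131071].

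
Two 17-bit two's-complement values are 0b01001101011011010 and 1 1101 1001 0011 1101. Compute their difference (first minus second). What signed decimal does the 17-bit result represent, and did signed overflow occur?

49565; no overflow

0b01001101011011010 → 01001101011011010 = 39642 (signed)
1 1101 1001 0011 1101 → 11101100100111101 = -9923 (signed)
Subtract via negate-and-add: invert 11101100100111101 + 1 = 00010011011000011 (i.e. 9923).
  01001101011011010
+ 00010011011000011
= 01100000110011101
Result 01100000110011101: MSB = 0 → value 49565.
Both addends (after negating the subtrahend) are non-negative and so is the stored result: no signed overflow.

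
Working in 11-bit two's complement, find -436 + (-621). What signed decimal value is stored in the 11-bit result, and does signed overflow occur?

991; overflow

-436 → 11001001100
-621 → 10110010011
  11001001100
+ 10110010011
= 01111011111  (discard carry-out 1)
Result 01111011111: MSB = 0 → value 991.
Both addends are negative but the stored result is non-negative: signed overflow. The true value -436 + (-621) = -1057 lies outside [-1024, 1023].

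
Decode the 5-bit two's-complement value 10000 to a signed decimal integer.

-16

MSB is 1, so the value is negative.
Invert: 01111. Add 1: 10000 = 16. So the value is −16.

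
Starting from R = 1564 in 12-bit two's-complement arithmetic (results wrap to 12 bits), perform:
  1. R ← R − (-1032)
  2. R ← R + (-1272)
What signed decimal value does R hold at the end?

1324

Start: R = 1564 = 011000011100.
R = 1564 − (-1032) = 2596; wraps to -1500 = 101000100100
R = -1500 + (-1272) = -2772; wraps to 1324 = 010100101100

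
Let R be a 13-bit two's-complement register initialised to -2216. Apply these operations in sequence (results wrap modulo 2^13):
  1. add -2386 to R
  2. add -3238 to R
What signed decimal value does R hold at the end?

352

Start: R = -2216 = 1011101011000.
R = -2216 + (-2386) = -4602; wraps to 3590 = 0111000000110
R = 3590 + (-3238) = 352 = 0000101100000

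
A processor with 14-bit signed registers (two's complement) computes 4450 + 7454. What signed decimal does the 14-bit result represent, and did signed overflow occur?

4450 → 01000101100010
7454 → 01110100011110
  01000101100010
+ 01110100011110
= 10111010000000
Result 10111010000000: MSB = 1 → 11904 − 16384 = -4480.
Both addends are non-negative but the stored result is negative: signed overflow. The true value 4450 + 7454 = 11904 lies outside [-8192, 8191].

-4480; overflow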